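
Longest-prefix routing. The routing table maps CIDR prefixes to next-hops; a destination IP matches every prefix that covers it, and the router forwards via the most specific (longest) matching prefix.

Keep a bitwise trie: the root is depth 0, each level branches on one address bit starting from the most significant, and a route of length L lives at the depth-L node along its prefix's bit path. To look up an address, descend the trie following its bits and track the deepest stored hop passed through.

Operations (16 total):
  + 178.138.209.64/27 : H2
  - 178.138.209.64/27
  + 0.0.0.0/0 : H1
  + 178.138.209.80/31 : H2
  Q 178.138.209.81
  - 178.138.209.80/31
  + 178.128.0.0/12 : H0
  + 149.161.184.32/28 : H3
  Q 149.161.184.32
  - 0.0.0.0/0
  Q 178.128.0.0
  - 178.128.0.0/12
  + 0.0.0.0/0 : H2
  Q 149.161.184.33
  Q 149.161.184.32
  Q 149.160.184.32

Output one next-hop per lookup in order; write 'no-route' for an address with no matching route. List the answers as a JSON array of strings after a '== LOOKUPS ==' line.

Apply in order:
  add 178.138.209.64/27 -> H2 at depth 27
  del 178.138.209.64/27 (clear depth 27)
  add 0.0.0.0/0 -> H1 at depth 0
  add 178.138.209.80/31 -> H2 at depth 31
  ? 178.138.209.81  path d0:H1→d1:-→d2:-→d3:-→d4:-→d5:-→d6:-→d7:-→d8:-→d9:-→d10:-→d11:-→d12:-→d13:-→d14:-→d15:-→d16:-→d17:-→d18:-→d19:-→d20:-→d21:-→d22:-→d23:-→d24:-→d25:-→d26:-→d27:-→d28:-→d29:-→d30:-→d31:H2  best=H2
  del 178.138.209.80/31 (clear depth 31)
  add 178.128.0.0/12 -> H0 at depth 12
  add 149.161.184.32/28 -> H3 at depth 28
  ? 149.161.184.32  path d0:H1→d1:-→d2:-→d3:-→d4:-→d5:-→d6:-→d7:-→d8:-→d9:-→d10:-→d11:-→d12:-→d13:-→d14:-→d15:-→d16:-→d17:-→d18:-→d19:-→d20:-→d21:-→d22:-→d23:-→d24:-→d25:-→d26:-→d27:-→d28:H3  best=H3
  del 0.0.0.0/0 (clear depth 0)
  ? 178.128.0.0  path d0:-→d1:-→d2:-→d3:-→d4:-→d5:-→d6:-→d7:-→d8:-→d9:-→d10:-→d11:-→d12:H0  best=H0
  del 178.128.0.0/12 (clear depth 12)
  add 0.0.0.0/0 -> H2 at depth 0
  ? 149.161.184.33  path d0:H2→d1:-→d2:-→d3:-→d4:-→d5:-→d6:-→d7:-→d8:-→d9:-→d10:-→d11:-→d12:-→d13:-→d14:-→d15:-→d16:-→d17:-→d18:-→d19:-→d20:-→d21:-→d22:-→d23:-→d24:-→d25:-→d26:-→d27:-→d28:H3  best=H3
  ? 149.161.184.32  path d0:H2→d1:-→d2:-→d3:-→d4:-→d5:-→d6:-→d7:-→d8:-→d9:-→d10:-→d11:-→d12:-→d13:-→d14:-→d15:-→d16:-→d17:-→d18:-→d19:-→d20:-→d21:-→d22:-→d23:-→d24:-→d25:-→d26:-→d27:-→d28:H3  best=H3
  ? 149.160.184.32  path d0:H2→d1:-→d2:-→d3:-→d4:-→d5:-→d6:-→d7:-→d8:-→d9:-→d10:-→d11:-→d12:-→d13:-→d14:-→d15:-  best=H2

== LOOKUPS ==
["H2","H3","H0","H3","H3","H2"]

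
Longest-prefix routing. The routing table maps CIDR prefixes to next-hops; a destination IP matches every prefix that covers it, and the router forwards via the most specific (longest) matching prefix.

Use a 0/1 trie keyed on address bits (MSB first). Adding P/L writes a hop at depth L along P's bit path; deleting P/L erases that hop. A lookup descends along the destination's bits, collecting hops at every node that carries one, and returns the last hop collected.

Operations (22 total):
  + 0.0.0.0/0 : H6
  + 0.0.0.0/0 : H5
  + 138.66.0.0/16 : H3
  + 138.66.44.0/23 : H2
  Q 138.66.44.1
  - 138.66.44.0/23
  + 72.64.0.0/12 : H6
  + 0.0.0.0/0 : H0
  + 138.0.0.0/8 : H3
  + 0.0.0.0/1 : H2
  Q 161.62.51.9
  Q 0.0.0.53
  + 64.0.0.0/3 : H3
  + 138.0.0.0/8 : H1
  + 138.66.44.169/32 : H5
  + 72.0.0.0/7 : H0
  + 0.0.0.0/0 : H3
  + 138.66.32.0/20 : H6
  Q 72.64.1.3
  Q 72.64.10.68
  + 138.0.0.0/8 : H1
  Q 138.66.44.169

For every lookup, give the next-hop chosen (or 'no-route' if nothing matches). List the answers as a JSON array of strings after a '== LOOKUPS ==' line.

Process each operation:
  + 0.0.0.0/0 (H6) depth=0
  + 0.0.0.0/0 (H5) depth=0
  + 138.66.0.0/16 (H3) depth=16
  + 138.66.44.0/23 (H2) depth=23
  ? 138.66.44.1  path d0:H5→d1:-→d2:-→d3:-→d4:-→d5:-→d6:-→d7:-→d8:-→d9:-→d10:-→d11:-→d12:-→d13:-→d14:-→d15:-→d16:H3→d17:-→d18:-→d19:-→d20:-→d21:-→d22:-→d23:H2  best=H2
  - 138.66.44.0/23 clear@23
  + 72.64.0.0/12 (H6) depth=12
  + 0.0.0.0/0 (H0) depth=0
  + 138.0.0.0/8 (H3) depth=8
  + 0.0.0.0/1 (H2) depth=1
  ? 161.62.51.9  path d0:H0→d1:-→d2:-  best=H0
  ? 0.0.0.53  path d0:H0→d1:H2  best=H2
  + 64.0.0.0/3 (H3) depth=3
  + 138.0.0.0/8 (H1) depth=8
  + 138.66.44.169/32 (H5) depth=32
  + 72.0.0.0/7 (H0) depth=7
  + 0.0.0.0/0 (H3) depth=0
  + 138.66.32.0/20 (H6) depth=20
  ? 72.64.1.3  path d0:H3→d1:H2→d2:-→d3:H3→d4:-→d5:-→d6:-→d7:H0→d8:-→d9:-→d10:-→d11:-→d12:H6  best=H6
  ? 72.64.10.68  path d0:H3→d1:H2→d2:-→d3:H3→d4:-→d5:-→d6:-→d7:H0→d8:-→d9:-→d10:-→d11:-→d12:H6  best=H6
  + 138.0.0.0/8 (H1) depth=8
  ? 138.66.44.169  path d0:H3→d1:-→d2:-→d3:-→d4:-→d5:-→d6:-→d7:-→d8:H1→d9:-→d10:-→d11:-→d12:-→d13:-→d14:-→d15:-→d16:H3→d17:-→d18:-→d19:-→d20:H6→d21:-→d22:-→d23:-→d24:-→d25:-→d26:-→d27:-→d28:-→d29:-→d30:-→d31:-→d32:H5  best=H5

== LOOKUPS ==
["H2","H0","H2","H6","H6","H5"]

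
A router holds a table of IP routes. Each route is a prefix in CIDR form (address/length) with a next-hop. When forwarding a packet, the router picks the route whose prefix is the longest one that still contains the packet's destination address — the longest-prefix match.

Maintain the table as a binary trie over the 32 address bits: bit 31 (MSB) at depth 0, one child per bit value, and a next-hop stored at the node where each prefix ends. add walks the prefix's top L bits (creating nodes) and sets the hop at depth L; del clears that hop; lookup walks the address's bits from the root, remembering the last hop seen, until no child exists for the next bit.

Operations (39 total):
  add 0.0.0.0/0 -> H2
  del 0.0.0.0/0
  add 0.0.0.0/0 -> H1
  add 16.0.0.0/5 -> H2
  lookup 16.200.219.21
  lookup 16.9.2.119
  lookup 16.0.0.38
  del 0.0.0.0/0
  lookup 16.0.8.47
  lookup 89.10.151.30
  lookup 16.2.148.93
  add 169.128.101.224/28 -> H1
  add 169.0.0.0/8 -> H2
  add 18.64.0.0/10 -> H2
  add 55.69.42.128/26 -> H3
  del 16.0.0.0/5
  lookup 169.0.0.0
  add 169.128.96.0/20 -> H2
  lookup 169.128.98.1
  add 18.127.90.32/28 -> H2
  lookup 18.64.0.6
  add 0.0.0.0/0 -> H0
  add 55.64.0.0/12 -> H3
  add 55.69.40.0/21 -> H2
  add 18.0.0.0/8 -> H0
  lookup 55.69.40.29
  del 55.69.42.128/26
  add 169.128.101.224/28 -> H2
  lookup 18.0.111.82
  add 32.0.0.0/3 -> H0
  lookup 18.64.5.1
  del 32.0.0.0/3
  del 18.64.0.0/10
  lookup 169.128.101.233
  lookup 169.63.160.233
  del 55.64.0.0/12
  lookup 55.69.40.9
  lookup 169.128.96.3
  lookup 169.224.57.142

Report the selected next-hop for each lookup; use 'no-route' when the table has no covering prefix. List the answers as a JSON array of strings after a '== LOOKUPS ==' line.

Process each operation:
  + 0.0.0.0/0 (H2) depth=0
  - 0.0.0.0/0 clear@0
  + 0.0.0.0/0 (H1) depth=0
  + 16.0.0.0/5 (H2) depth=5
  ? 16.200.219.21  path d0:H1→d1:-→d2:-→d3:-→d4:-→d5:H2  best=H2
  ? 16.9.2.119  path d0:H1→d1:-→d2:-→d3:-→d4:-→d5:H2  best=H2
  ? 16.0.0.38  path d0:H1→d1:-→d2:-→d3:-→d4:-→d5:H2  best=H2
  - 0.0.0.0/0 clear@0
  ? 16.0.8.47  path d0:-→d1:-→d2:-→d3:-→d4:-→d5:H2  best=H2
  ? 89.10.151.30  path d0:-→d1:-  best=no-route
  ? 16.2.148.93  path d0:-→d1:-→d2:-→d3:-→d4:-→d5:H2  best=H2
  + 169.128.101.224/28 (H1) depth=28
  + 169.0.0.0/8 (H2) depth=8
  + 18.64.0.0/10 (H2) depth=10
  + 55.69.42.128/26 (H3) depth=26
  - 16.0.0.0/5 clear@5
  ? 169.0.0.0  path d0:-→d1:-→d2:-→d3:-→d4:-→d5:-→d6:-→d7:-→d8:H2  best=H2
  + 169.128.96.0/20 (H2) depth=20
  ? 169.128.98.1  path d0:-→d1:-→d2:-→d3:-→d4:-→d5:-→d6:-→d7:-→d8:H2→d9:-→d10:-→d11:-→d12:-→d13:-→d14:-→d15:-→d16:-→d17:-→d18:-→d19:-→d20:H2→d21:-  best=H2
  + 18.127.90.32/28 (H2) depth=28
  ? 18.64.0.6  path d0:-→d1:-→d2:-→d3:-→d4:-→d5:-→d6:-→d7:-→d8:-→d9:-→d10:H2  best=H2
  + 0.0.0.0/0 (H0) depth=0
  + 55.64.0.0/12 (H3) depth=12
  + 55.69.40.0/21 (H2) depth=21
  + 18.0.0.0/8 (H0) depth=8
  ? 55.69.40.29  path d0:H0→d1:-→d2:-→d3:-→d4:-→d5:-→d6:-→d7:-→d8:-→d9:-→d10:-→d11:-→d12:H3→d13:-→d14:-→d15:-→d16:-→d17:-→d18:-→d19:-→d20:-→d21:H2→d22:-  best=H2
  - 55.69.42.128/26 clear@26
  + 169.128.101.224/28 (H2) depth=28
  ? 18.0.111.82  path d0:H0→d1:-→d2:-→d3:-→d4:-→d5:-→d6:-→d7:-→d8:H0→d9:-  best=H0
  + 32.0.0.0/3 (H0) depth=3
  ? 18.64.5.1  path d0:H0→d1:-→d2:-→d3:-→d4:-→d5:-→d6:-→d7:-→d8:H0→d9:-→d10:H2  best=H2
  - 32.0.0.0/3 clear@3
  - 18.64.0.0/10 clear@10
  ? 169.128.101.233  path d0:H0→d1:-→d2:-→d3:-→d4:-→d5:-→d6:-→d7:-→d8:H2→d9:-→d10:-→d11:-→d12:-→d13:-→d14:-→d15:-→d16:-→d17:-→d18:-→d19:-→d20:H2→d21:-→d22:-→d23:-→d24:-→d25:-→d26:-→d27:-→d28:H2  best=H2
  ? 169.63.160.233  path d0:H0→d1:-→d2:-→d3:-→d4:-→d5:-→d6:-→d7:-→d8:H2  best=H2
  - 55.64.0.0/12 clear@12
  ? 55.69.40.9  path d0:H0→d1:-→d2:-→d3:-→d4:-→d5:-→d6:-→d7:-→d8:-→d9:-→d10:-→d11:-→d12:-→d13:-→d14:-→d15:-→d16:-→d17:-→d18:-→d19:-→d20:-→d21:H2→d22:-  best=H2
  ? 169.128.96.3  path d0:H0→d1:-→d2:-→d3:-→d4:-→d5:-→d6:-→d7:-→d8:H2→d9:-→d10:-→d11:-→d12:-→d13:-→d14:-→d15:-→d16:-→d17:-→d18:-→d19:-→d20:H2→d21:-  best=H2
  ? 169.224.57.142  path d0:H0→d1:-→d2:-→d3:-→d4:-→d5:-→d6:-→d7:-→d8:H2→d9:-  best=H2

== LOOKUPS ==
["H2","H2","H2","H2","no-route","H2","H2","H2","H2","H2","H0","H2","H2","H2","H2","H2","H2"]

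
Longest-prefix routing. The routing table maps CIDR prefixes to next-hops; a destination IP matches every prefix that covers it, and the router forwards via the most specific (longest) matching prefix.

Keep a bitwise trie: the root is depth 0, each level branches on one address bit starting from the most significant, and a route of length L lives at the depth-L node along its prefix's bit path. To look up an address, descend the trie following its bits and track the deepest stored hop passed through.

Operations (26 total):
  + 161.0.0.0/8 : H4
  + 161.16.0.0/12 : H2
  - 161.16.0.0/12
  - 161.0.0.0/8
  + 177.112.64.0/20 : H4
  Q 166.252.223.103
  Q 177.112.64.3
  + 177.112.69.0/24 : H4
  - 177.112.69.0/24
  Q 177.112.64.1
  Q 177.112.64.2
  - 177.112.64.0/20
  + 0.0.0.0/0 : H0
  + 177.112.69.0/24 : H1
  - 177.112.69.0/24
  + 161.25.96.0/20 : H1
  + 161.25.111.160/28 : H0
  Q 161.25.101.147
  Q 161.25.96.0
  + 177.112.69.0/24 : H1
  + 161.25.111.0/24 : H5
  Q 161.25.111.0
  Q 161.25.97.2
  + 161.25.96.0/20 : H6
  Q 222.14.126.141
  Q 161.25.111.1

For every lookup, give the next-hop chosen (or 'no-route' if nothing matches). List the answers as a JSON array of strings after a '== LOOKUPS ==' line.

Apply in order:
  + 161.0.0.0/8 (H4) depth=8
  + 161.16.0.0/12 (H2) depth=12
  del 161.16.0.0/12 (clear depth 12)
  del 161.0.0.0/8 (clear depth 8)
  + 177.112.64.0/20 (H4) depth=20
  Q 166.252.223.103: descend 10100 ; hops seen [∅] ; pick no-route
  Q 177.112.64.3: descend 10110001011100000100 ; hops seen [H4] ; pick H4
  + 177.112.69.0/24 (H4) depth=24
  del 177.112.69.0/24 (clear depth 24)
  Q 177.112.64.1: descend 101100010111000001000 ; hops seen [H4] ; pick H4
  Q 177.112.64.2: descend 101100010111000001000 ; hops seen [H4] ; pick H4
  del 177.112.64.0/20 (clear depth 20)
  + 0.0.0.0/0 (H0) depth=0
  + 177.112.69.0/24 (H1) depth=24
  del 177.112.69.0/24 (clear depth 24)
  + 161.25.96.0/20 (H1) depth=20
  + 161.25.111.160/28 (H0) depth=28
  Q 161.25.101.147: descend 10100001000110010110 ; hops seen [H0,H1] ; pick H1
  Q 161.25.96.0: descend 10100001000110010110 ; hops seen [H0,H1] ; pick H1
  + 177.112.69.0/24 (H1) depth=24
  + 161.25.111.0/24 (H5) depth=24
  Q 161.25.111.0: descend 101000010001100101101111 ; hops seen [H0,H1,H5] ; pick H5
  Q 161.25.97.2: descend 10100001000110010110 ; hops seen [H0,H1] ; pick H1
  + 161.25.96.0/20 (H6) depth=20
  Q 222.14.126.141: descend 1 ; hops seen [H0] ; pick H0
  Q 161.25.111.1: descend 101000010001100101101111 ; hops seen [H0,H6,H5] ; pick H5

== LOOKUPS ==
["no-route","H4","H4","H4","H1","H1","H5","H1","H0","H5"]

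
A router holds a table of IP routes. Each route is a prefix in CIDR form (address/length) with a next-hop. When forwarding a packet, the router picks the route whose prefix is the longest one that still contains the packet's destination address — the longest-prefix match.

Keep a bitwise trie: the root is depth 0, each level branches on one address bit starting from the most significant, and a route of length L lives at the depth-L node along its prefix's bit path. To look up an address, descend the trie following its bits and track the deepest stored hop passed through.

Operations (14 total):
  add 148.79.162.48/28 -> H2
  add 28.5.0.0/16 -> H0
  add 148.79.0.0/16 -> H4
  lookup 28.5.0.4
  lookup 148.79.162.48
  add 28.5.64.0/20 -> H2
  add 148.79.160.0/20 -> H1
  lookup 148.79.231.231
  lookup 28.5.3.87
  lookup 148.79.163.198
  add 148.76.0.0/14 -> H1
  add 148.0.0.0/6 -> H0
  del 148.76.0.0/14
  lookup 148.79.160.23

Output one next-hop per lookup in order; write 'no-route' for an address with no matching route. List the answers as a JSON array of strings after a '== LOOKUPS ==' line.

Process each operation:
  + 148.79.162.48/28 (H2) depth=28
  + 28.5.0.0/16 (H0) depth=16
  + 148.79.0.0/16 (H4) depth=16
  ? 28.5.0.4  path d0:-→d1:-→d2:-→d3:-→d4:-→d5:-→d6:-→d7:-→d8:-→d9:-→d10:-→d11:-→d12:-→d13:-→d14:-→d15:-→d16:H0  best=H0
  ? 148.79.162.48  path d0:-→d1:-→d2:-→d3:-→d4:-→d5:-→d6:-→d7:-→d8:-→d9:-→d10:-→d11:-→d12:-→d13:-→d14:-→d15:-→d16:H4→d17:-→d18:-→d19:-→d20:-→d21:-→d22:-→d23:-→d24:-→d25:-→d26:-→d27:-→d28:H2  best=H2
  + 28.5.64.0/20 (H2) depth=20
  + 148.79.160.0/20 (H1) depth=20
  ? 148.79.231.231  path d0:-→d1:-→d2:-→d3:-→d4:-→d5:-→d6:-→d7:-→d8:-→d9:-→d10:-→d11:-→d12:-→d13:-→d14:-→d15:-→d16:H4→d17:-  best=H4
  ? 28.5.3.87  path d0:-→d1:-→d2:-→d3:-→d4:-→d5:-→d6:-→d7:-→d8:-→d9:-→d10:-→d11:-→d12:-→d13:-→d14:-→d15:-→d16:H0→d17:-  best=H0
  ? 148.79.163.198  path d0:-→d1:-→d2:-→d3:-→d4:-→d5:-→d6:-→d7:-→d8:-→d9:-→d10:-→d11:-→d12:-→d13:-→d14:-→d15:-→d16:H4→d17:-→d18:-→d19:-→d20:H1→d21:-→d22:-→d23:-  best=H1
  + 148.76.0.0/14 (H1) depth=14
  + 148.0.0.0/6 (H0) depth=6
  del 148.76.0.0/14 (clear depth 14)
  ? 148.79.160.23  path d0:-→d1:-→d2:-→d3:-→d4:-→d5:-→d6:H0→d7:-→d8:-→d9:-→d10:-→d11:-→d12:-→d13:-→d14:-→d15:-→d16:H4→d17:-→d18:-→d19:-→d20:H1→d21:-→d22:-  best=H1

== LOOKUPS ==
["H0","H2","H4","H0","H1","H1"]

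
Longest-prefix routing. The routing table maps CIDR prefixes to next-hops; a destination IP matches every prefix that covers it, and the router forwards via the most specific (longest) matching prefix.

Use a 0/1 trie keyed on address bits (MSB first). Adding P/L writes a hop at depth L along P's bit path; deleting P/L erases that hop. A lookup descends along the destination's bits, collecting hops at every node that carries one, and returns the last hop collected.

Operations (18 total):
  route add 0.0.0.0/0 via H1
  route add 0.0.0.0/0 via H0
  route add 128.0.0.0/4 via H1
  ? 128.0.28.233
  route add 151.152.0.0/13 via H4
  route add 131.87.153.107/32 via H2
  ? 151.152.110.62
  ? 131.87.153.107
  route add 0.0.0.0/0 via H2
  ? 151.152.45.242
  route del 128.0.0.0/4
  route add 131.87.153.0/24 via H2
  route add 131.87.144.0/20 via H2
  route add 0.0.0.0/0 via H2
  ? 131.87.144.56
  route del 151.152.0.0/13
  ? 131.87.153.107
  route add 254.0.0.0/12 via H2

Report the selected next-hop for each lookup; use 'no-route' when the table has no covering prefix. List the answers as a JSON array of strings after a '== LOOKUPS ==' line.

Process each operation:
  + 0.0.0.0/0 (H1) depth=0
  + 0.0.0.0/0 (H0) depth=0
  + 128.0.0.0/4 (H1) depth=4
  Q 128.0.28.233: descend 1000 ; hops seen [H0,H1] ; pick H1
  + 151.152.0.0/13 (H4) depth=13
  + 131.87.153.107/32 (H2) depth=32
  Q 151.152.110.62: descend 1001011110011 ; hops seen [H0,H4] ; pick H4
  Q 131.87.153.107: descend 10000011010101111001100101101011 ; hops seen [H0,H1,H2] ; pick H2
  + 0.0.0.0/0 (H2) depth=0
  Q 151.152.45.242: descend 1001011110011 ; hops seen [H2,H4] ; pick H4
  - 128.0.0.0/4 clear@4
  + 131.87.153.0/24 (H2) depth=24
  + 131.87.144.0/20 (H2) depth=20
  + 0.0.0.0/0 (H2) depth=0
  Q 131.87.144.56: descend 10000011010101111001 ; hops seen [H2,H2] ; pick H2
  - 151.152.0.0/13 clear@13
  Q 131.87.153.107: descend 10000011010101111001100101101011 ; hops seen [H2,H2,H2,H2] ; pick H2
  + 254.0.0.0/12 (H2) depth=12

== LOOKUPS ==
["H1","H4","H2","H4","H2","H2"]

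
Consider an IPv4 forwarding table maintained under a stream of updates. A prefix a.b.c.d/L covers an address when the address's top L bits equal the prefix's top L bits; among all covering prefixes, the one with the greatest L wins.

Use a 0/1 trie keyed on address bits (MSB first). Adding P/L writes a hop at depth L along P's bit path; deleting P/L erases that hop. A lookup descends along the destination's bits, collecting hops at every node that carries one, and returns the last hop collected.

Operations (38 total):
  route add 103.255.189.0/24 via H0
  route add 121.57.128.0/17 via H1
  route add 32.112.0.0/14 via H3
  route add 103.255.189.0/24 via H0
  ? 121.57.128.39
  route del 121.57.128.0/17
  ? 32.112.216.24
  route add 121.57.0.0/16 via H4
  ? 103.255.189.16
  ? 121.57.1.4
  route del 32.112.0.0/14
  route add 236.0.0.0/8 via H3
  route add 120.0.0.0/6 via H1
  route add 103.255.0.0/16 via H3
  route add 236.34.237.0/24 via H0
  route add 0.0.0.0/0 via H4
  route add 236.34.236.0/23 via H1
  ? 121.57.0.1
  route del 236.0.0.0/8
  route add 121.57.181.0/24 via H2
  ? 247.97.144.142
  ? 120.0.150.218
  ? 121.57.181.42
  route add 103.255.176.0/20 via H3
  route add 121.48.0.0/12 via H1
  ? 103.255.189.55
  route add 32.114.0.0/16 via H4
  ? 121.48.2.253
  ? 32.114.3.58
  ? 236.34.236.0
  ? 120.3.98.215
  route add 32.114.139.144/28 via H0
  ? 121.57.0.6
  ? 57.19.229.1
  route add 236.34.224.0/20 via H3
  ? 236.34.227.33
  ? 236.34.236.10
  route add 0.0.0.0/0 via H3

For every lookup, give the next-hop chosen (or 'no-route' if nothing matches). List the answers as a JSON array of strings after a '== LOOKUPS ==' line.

Process each operation:
  + 103.255.189.0/24 (H0) depth=24
  + 121.57.128.0/17 (H1) depth=17
  + 32.112.0.0/14 (H3) depth=14
  + 103.255.189.0/24 (H0) depth=24
  Q 121.57.128.39: descend 01111001001110011 ; hops seen [H1] ; pick H1
  del 121.57.128.0/17 (clear depth 17)
  Q 32.112.216.24: descend 00100000011100 ; hops seen [H3] ; pick H3
  + 121.57.0.0/16 (H4) depth=16
  Q 103.255.189.16: descend 011001111111111110111101 ; hops seen [H0] ; pick H0
  Q 121.57.1.4: descend 0111100100111001 ; hops seen [H4] ; pick H4
  del 32.112.0.0/14 (clear depth 14)
  + 236.0.0.0/8 (H3) depth=8
  + 120.0.0.0/6 (H1) depth=6
  + 103.255.0.0/16 (H3) depth=16
  + 236.34.237.0/24 (H0) depth=24
  + 0.0.0.0/0 (H4) depth=0
  + 236.34.236.0/23 (H1) depth=23
  Q 121.57.0.1: descend 0111100100111001 ; hops seen [H4,H1,H4] ; pick H4
  del 236.0.0.0/8 (clear depth 8)
  + 121.57.181.0/24 (H2) depth=24
  Q 247.97.144.142: descend 111 ; hops seen [H4] ; pick H4
  Q 120.0.150.218: descend 0111100 ; hops seen [H4,H1] ; pick H1
  Q 121.57.181.42: descend 011110010011100110110101 ; hops seen [H4,H1,H4,H2] ; pick H2
  + 103.255.176.0/20 (H3) depth=20
  + 121.48.0.0/12 (H1) depth=12
  Q 103.255.189.55: descend 011001111111111110111101 ; hops seen [H4,H3,H3,H0] ; pick H0
  + 32.114.0.0/16 (H4) depth=16
  Q 121.48.2.253: descend 011110010011 ; hops seen [H4,H1,H1] ; pick H1
  Q 32.114.3.58: descend 0010000001110010 ; hops seen [H4,H4] ; pick H4
  Q 236.34.236.0: descend 11101100001000101110110 ; hops seen [H4,H1] ; pick H1
  Q 120.3.98.215: descend 0111100 ; hops seen [H4,H1] ; pick H1
  + 32.114.139.144/28 (H0) depth=28
  Q 121.57.0.6: descend 0111100100111001 ; hops seen [H4,H1,H1,H4] ; pick H4
  Q 57.19.229.1: descend 001 ; hops seen [H4] ; pick H4
  + 236.34.224.0/20 (H3) depth=20
  Q 236.34.227.33: descend 11101100001000101110 ; hops seen [H4,H3] ; pick H3
  Q 236.34.236.10: descend 11101100001000101110110 ; hops seen [H4,H3,H1] ; pick H1
  + 0.0.0.0/0 (H3) depth=0

== LOOKUPS ==
["H1","H3","H0","H4","H4","H4","H1","H2","H0","H1","H4","H1","H1","H4","H4","H3","H1"]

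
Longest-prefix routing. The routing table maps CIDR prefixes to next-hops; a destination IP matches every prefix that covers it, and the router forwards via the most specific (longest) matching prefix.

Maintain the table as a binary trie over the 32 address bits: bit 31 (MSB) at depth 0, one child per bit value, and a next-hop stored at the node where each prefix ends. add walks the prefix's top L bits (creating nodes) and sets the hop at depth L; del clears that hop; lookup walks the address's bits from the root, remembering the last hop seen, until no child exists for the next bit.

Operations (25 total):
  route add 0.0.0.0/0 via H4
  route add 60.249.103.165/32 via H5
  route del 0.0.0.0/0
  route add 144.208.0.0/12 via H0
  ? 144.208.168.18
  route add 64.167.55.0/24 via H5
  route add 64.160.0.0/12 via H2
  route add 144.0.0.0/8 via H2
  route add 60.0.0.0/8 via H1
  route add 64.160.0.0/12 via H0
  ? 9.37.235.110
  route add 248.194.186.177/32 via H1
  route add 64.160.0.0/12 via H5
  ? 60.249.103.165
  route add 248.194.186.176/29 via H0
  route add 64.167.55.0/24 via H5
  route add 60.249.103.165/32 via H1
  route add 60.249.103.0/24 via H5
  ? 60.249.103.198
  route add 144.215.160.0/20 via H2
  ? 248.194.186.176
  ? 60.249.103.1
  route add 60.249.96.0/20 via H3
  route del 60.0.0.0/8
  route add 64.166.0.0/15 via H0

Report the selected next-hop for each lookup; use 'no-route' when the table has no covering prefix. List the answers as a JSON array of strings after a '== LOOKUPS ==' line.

Trace:
  add 0.0.0.0/0 -> H4 at depth 0
  add 60.249.103.165/32 -> H5 at depth 32
  del 0.0.0.0/0 (clear depth 0)
  add 144.208.0.0/12 -> H0 at depth 12
  lookup 144.208.168.18: bits 100100001101 walk d0:-→d1:-→d2:-→d3:-→d4:-→d5:-→d6:-→d7:-→d8:-→d9:-→d10:-→d11:-→d12:H0 -> H0
  add 64.167.55.0/24 -> H5 at depth 24
  add 64.160.0.0/12 -> H2 at depth 12
  add 144.0.0.0/8 -> H2 at depth 8
  add 60.0.0.0/8 -> H1 at depth 8
  add 64.160.0.0/12 -> H0 at depth 12
  lookup 9.37.235.110: bits 00 walk d0:-→d1:-→d2:- -> no-route
  add 248.194.186.177/32 -> H1 at depth 32
  add 64.160.0.0/12 -> H5 at depth 12
  lookup 60.249.103.165: bits 00111100111110010110011110100101 walk d0:-→d1:-→d2:-→d3:-→d4:-→d5:-→d6:-→d7:-→d8:H1→d9:-→d10:-→d11:-→d12:-→d13:-→d14:-→d15:-→d16:-→d17:-→d18:-→d19:-→d20:-→d21:-→d22:-→d23:-→d24:-→d25:-→d26:-→d27:-→d28:-→d29:-→d30:-→d31:-→d32:H5 -> H5
  add 248.194.186.176/29 -> H0 at depth 29
  add 64.167.55.0/24 -> H5 at depth 24
  add 60.249.103.165/32 -> H1 at depth 32
  add 60.249.103.0/24 -> H5 at depth 24
  lookup 60.249.103.198: bits 0011110011111001011001111 walk d0:-→d1:-→d2:-→d3:-→d4:-→d5:-→d6:-→d7:-→d8:H1→d9:-→d10:-→d11:-→d12:-→d13:-→d14:-→d15:-→d16:-→d17:-→d18:-→d19:-→d20:-→d21:-→d22:-→d23:-→d24:H5→d25:- -> H5
  add 144.215.160.0/20 -> H2 at depth 20
  lookup 248.194.186.176: bits 1111100011000010101110101011000 walk d0:-→d1:-→d2:-→d3:-→d4:-→d5:-→d6:-→d7:-→d8:-→d9:-→d10:-→d11:-→d12:-→d13:-→d14:-→d15:-→d16:-→d17:-→d18:-→d19:-→d20:-→d21:-→d22:-→d23:-→d24:-→d25:-→d26:-→d27:-→d28:-→d29:H0→d30:-→d31:- -> H0
  lookup 60.249.103.1: bits 001111001111100101100111 walk d0:-→d1:-→d2:-→d3:-→d4:-→d5:-→d6:-→d7:-→d8:H1→d9:-→d10:-→d11:-→d12:-→d13:-→d14:-→d15:-→d16:-→d17:-→d18:-→d19:-→d20:-→d21:-→d22:-→d23:-→d24:H5 -> H5
  add 60.249.96.0/20 -> H3 at depth 20
  del 60.0.0.0/8 (clear depth 8)
  add 64.166.0.0/15 -> H0 at depth 15

== LOOKUPS ==
["H0","no-route","H5","H5","H0","H5"]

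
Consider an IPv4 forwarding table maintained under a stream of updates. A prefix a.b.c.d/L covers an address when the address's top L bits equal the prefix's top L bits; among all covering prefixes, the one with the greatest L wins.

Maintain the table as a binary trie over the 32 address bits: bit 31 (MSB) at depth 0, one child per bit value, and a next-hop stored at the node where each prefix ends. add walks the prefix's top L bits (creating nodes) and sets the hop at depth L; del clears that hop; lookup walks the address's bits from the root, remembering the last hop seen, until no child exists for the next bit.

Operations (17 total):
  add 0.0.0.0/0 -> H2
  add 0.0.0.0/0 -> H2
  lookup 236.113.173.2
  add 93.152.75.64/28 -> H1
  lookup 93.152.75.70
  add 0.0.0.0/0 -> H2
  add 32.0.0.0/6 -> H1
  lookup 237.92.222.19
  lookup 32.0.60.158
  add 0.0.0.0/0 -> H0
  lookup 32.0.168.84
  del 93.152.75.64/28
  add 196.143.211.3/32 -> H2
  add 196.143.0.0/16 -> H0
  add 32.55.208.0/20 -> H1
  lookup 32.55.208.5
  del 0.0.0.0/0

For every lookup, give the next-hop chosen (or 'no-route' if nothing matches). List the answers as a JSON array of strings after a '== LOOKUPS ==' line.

Trace:
  add 0.0.0.0/0 -> H2 at depth 0
  add 0.0.0.0/0 -> H2 at depth 0
  Q 236.113.173.2: descend ε ; hops seen [H2] ; pick H2
  add 93.152.75.64/28 -> H1 at depth 28
  Q 93.152.75.70: descend 0101110110011000010010110100 ; hops seen [H2,H1] ; pick H1
  add 0.0.0.0/0 -> H2 at depth 0
  add 32.0.0.0/6 -> H1 at depth 6
  Q 237.92.222.19: descend ε ; hops seen [H2] ; pick H2
  Q 32.0.60.158: descend 001000 ; hops seen [H2,H1] ; pick H1
  add 0.0.0.0/0 -> H0 at depth 0
  Q 32.0.168.84: descend 001000 ; hops seen [H0,H1] ; pick H1
  - 93.152.75.64/28 clear@28
  add 196.143.211.3/32 -> H2 at depth 32
  add 196.143.0.0/16 -> H0 at depth 16
  add 32.55.208.0/20 -> H1 at depth 20
  Q 32.55.208.5: descend 00100000001101111101 ; hops seen [H0,H1,H1] ; pick H1
  - 0.0.0.0/0 clear@0

== LOOKUPS ==
["H2","H1","H2","H1","H1","H1"]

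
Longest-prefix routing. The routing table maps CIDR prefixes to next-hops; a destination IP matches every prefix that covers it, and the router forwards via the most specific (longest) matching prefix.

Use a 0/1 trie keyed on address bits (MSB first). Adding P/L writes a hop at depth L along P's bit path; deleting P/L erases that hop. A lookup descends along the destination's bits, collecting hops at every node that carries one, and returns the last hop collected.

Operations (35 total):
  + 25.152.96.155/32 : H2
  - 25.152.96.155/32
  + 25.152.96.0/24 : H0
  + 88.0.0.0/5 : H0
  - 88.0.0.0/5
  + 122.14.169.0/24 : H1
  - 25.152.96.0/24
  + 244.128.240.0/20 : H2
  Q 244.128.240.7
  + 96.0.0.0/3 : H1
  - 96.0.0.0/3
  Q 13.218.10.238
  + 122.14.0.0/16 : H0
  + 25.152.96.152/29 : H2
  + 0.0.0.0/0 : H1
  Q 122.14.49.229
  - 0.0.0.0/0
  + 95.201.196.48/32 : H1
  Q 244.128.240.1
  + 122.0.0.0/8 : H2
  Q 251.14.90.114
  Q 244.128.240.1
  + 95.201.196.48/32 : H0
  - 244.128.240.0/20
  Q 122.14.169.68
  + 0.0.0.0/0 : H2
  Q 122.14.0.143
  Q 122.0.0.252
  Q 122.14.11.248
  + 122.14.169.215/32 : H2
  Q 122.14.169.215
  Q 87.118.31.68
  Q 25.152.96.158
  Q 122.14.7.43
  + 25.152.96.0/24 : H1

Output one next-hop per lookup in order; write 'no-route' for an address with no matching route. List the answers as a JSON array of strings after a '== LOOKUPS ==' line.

Apply in order:
  add 25.152.96.155/32 -> H2 at depth 32
  del 25.152.96.155/32 (clear depth 32)
  add 25.152.96.0/24 -> H0 at depth 24
  add 88.0.0.0/5 -> H0 at depth 5
  del 88.0.0.0/5 (clear depth 5)
  add 122.14.169.0/24 -> H1 at depth 24
  del 25.152.96.0/24 (clear depth 24)
  add 244.128.240.0/20 -> H2 at depth 20
  lookup 244.128.240.7: bits 11110100100000001111 walk d0:-→d1:-→d2:-→d3:-→d4:-→d5:-→d6:-→d7:-→d8:-→d9:-→d10:-→d11:-→d12:-→d13:-→d14:-→d15:-→d16:-→d17:-→d18:-→d19:-→d20:H2 -> H2
  add 96.0.0.0/3 -> H1 at depth 3
  del 96.0.0.0/3 (clear depth 3)
  lookup 13.218.10.238: bits 000 walk d0:-→d1:-→d2:-→d3:- -> no-route
  add 122.14.0.0/16 -> H0 at depth 16
  add 25.152.96.152/29 -> H2 at depth 29
  add 0.0.0.0/0 -> H1 at depth 0
  lookup 122.14.49.229: bits 0111101000001110 walk d0:H1→d1:-→d2:-→d3:-→d4:-→d5:-→d6:-→d7:-→d8:-→d9:-→d10:-→d11:-→d12:-→d13:-→d14:-→d15:-→d16:H0 -> H0
  del 0.0.0.0/0 (clear depth 0)
  add 95.201.196.48/32 -> H1 at depth 32
  lookup 244.128.240.1: bits 11110100100000001111 walk d0:-→d1:-→d2:-→d3:-→d4:-→d5:-→d6:-→d7:-→d8:-→d9:-→d10:-→d11:-→d12:-→d13:-→d14:-→d15:-→d16:-→d17:-→d18:-→d19:-→d20:H2 -> H2
  add 122.0.0.0/8 -> H2 at depth 8
  lookup 251.14.90.114: bits 1111 walk d0:-→d1:-→d2:-→d3:-→d4:- -> no-route
  lookup 244.128.240.1: bits 11110100100000001111 walk d0:-→d1:-→d2:-→d3:-→d4:-→d5:-→d6:-→d7:-→d8:-→d9:-→d10:-→d11:-→d12:-→d13:-→d14:-→d15:-→d16:-→d17:-→d18:-→d19:-→d20:H2 -> H2
  add 95.201.196.48/32 -> H0 at depth 32
  del 244.128.240.0/20 (clear depth 20)
  lookup 122.14.169.68: bits 011110100000111010101001 walk d0:-→d1:-→d2:-→d3:-→d4:-→d5:-→d6:-→d7:-→d8:H2→d9:-→d10:-→d11:-→d12:-→d13:-→d14:-→d15:-→d16:H0→d17:-→d18:-→d19:-→d20:-→d21:-→d22:-→d23:-→d24:H1 -> H1
  add 0.0.0.0/0 -> H2 at depth 0
  lookup 122.14.0.143: bits 0111101000001110 walk d0:H2→d1:-→d2:-→d3:-→d4:-→d5:-→d6:-→d7:-→d8:H2→d9:-→d10:-→d11:-→d12:-→d13:-→d14:-→d15:-→d16:H0 -> H0
  lookup 122.0.0.252: bits 011110100000 walk d0:H2→d1:-→d2:-→d3:-→d4:-→d5:-→d6:-→d7:-→d8:H2→d9:-→d10:-→d11:-→d12:- -> H2
  lookup 122.14.11.248: bits 0111101000001110 walk d0:H2→d1:-→d2:-→d3:-→d4:-→d5:-→d6:-→d7:-→d8:H2→d9:-→d10:-→d11:-→d12:-→d13:-→d14:-→d15:-→d16:H0 -> H0
  add 122.14.169.215/32 -> H2 at depth 32
  lookup 122.14.169.215: bits 01111010000011101010100111010111 walk d0:H2→d1:-→d2:-→d3:-→d4:-→d5:-→d6:-→d7:-→d8:H2→d9:-→d10:-→d11:-→d12:-→d13:-→d14:-→d15:-→d16:H0→d17:-→d18:-→d19:-→d20:-→d21:-→d22:-→d23:-→d24:H1→d25:-→d26:-→d27:-→d28:-→d29:-→d30:-→d31:-→d32:H2 -> H2
  lookup 87.118.31.68: bits 0101 walk d0:H2→d1:-→d2:-→d3:-→d4:- -> H2
  lookup 25.152.96.158: bits 00011001100110000110000010011 walk d0:H2→d1:-→d2:-→d3:-→d4:-→d5:-→d6:-→d7:-→d8:-→d9:-→d10:-→d11:-→d12:-→d13:-→d14:-→d15:-→d16:-→d17:-→d18:-→d19:-→d20:-→d21:-→d22:-→d23:-→d24:-→d25:-→d26:-→d27:-→d28:-→d29:H2 -> H2
  lookup 122.14.7.43: bits 0111101000001110 walk d0:H2→d1:-→d2:-→d3:-→d4:-→d5:-→d6:-→d7:-→d8:H2→d9:-→d10:-→d11:-→d12:-→d13:-→d14:-→d15:-→d16:H0 -> H0
  add 25.152.96.0/24 -> H1 at depth 24

== LOOKUPS ==
["H2","no-route","H0","H2","no-route","H2","H1","H0","H2","H0","H2","H2","H2","H0"]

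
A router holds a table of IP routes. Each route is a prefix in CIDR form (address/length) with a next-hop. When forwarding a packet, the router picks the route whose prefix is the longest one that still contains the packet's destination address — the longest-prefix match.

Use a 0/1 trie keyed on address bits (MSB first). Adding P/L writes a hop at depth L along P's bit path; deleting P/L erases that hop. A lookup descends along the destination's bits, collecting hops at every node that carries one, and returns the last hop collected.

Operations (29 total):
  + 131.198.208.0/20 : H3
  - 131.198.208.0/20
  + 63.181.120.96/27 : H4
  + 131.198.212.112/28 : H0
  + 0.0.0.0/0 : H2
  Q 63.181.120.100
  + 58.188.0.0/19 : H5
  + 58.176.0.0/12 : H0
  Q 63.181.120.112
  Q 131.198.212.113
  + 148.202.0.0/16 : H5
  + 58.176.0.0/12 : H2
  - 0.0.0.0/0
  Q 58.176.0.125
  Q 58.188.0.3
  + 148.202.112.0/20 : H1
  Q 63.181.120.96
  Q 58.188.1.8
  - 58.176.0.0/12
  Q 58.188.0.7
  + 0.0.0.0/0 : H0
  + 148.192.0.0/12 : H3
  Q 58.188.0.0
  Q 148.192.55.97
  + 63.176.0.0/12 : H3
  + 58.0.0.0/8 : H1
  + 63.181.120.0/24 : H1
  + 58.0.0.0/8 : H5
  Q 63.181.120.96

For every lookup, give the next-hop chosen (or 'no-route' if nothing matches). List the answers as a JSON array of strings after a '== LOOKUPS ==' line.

Trace:
  add 131.198.208.0/20 -> H3 at depth 20
  - 131.198.208.0/20 clear@20
  add 63.181.120.96/27 -> H4 at depth 27
  add 131.198.212.112/28 -> H0 at depth 28
  add 0.0.0.0/0 -> H2 at depth 0
  ? 63.181.120.100  path d0:H2→d1:-→d2:-→d3:-→d4:-→d5:-→d6:-→d7:-→d8:-→d9:-→d10:-→d11:-→d12:-→d13:-→d14:-→d15:-→d16:-→d17:-→d18:-→d19:-→d20:-→d21:-→d22:-→d23:-→d24:-→d25:-→d26:-→d27:H4  best=H4
  add 58.188.0.0/19 -> H5 at depth 19
  add 58.176.0.0/12 -> H0 at depth 12
  ? 63.181.120.112  path d0:H2→d1:-→d2:-→d3:-→d4:-→d5:-→d6:-→d7:-→d8:-→d9:-→d10:-→d11:-→d12:-→d13:-→d14:-→d15:-→d16:-→d17:-→d18:-→d19:-→d20:-→d21:-→d22:-→d23:-→d24:-→d25:-→d26:-→d27:H4  best=H4
  ? 131.198.212.113  path d0:H2→d1:-→d2:-→d3:-→d4:-→d5:-→d6:-→d7:-→d8:-→d9:-→d10:-→d11:-→d12:-→d13:-→d14:-→d15:-→d16:-→d17:-→d18:-→d19:-→d20:-→d21:-→d22:-→d23:-→d24:-→d25:-→d26:-→d27:-→d28:H0  best=H0
  add 148.202.0.0/16 -> H5 at depth 16
  add 58.176.0.0/12 -> H2 at depth 12
  - 0.0.0.0/0 clear@0
  ? 58.176.0.125  path d0:-→d1:-→d2:-→d3:-→d4:-→d5:-→d6:-→d7:-→d8:-→d9:-→d10:-→d11:-→d12:H2  best=H2
  ? 58.188.0.3  path d0:-→d1:-→d2:-→d3:-→d4:-→d5:-→d6:-→d7:-→d8:-→d9:-→d10:-→d11:-→d12:H2→d13:-→d14:-→d15:-→d16:-→d17:-→d18:-→d19:H5  best=H5
  add 148.202.112.0/20 -> H1 at depth 20
  ? 63.181.120.96  path d0:-→d1:-→d2:-→d3:-→d4:-→d5:-→d6:-→d7:-→d8:-→d9:-→d10:-→d11:-→d12:-→d13:-→d14:-→d15:-→d16:-→d17:-→d18:-→d19:-→d20:-→d21:-→d22:-→d23:-→d24:-→d25:-→d26:-→d27:H4  best=H4
  ? 58.188.1.8  path d0:-→d1:-→d2:-→d3:-→d4:-→d5:-→d6:-→d7:-→d8:-→d9:-→d10:-→d11:-→d12:H2→d13:-→d14:-→d15:-→d16:-→d17:-→d18:-→d19:H5  best=H5
  - 58.176.0.0/12 clear@12
  ? 58.188.0.7  path d0:-→d1:-→d2:-→d3:-→d4:-→d5:-→d6:-→d7:-→d8:-→d9:-→d10:-→d11:-→d12:-→d13:-→d14:-→d15:-→d16:-→d17:-→d18:-→d19:H5  best=H5
  add 0.0.0.0/0 -> H0 at depth 0
  add 148.192.0.0/12 -> H3 at depth 12
  ? 58.188.0.0  path d0:H0→d1:-→d2:-→d3:-→d4:-→d5:-→d6:-→d7:-→d8:-→d9:-→d10:-→d11:-→d12:-→d13:-→d14:-→d15:-→d16:-→d17:-→d18:-→d19:H5  best=H5
  ? 148.192.55.97  path d0:H0→d1:-→d2:-→d3:-→d4:-→d5:-→d6:-→d7:-→d8:-→d9:-→d10:-→d11:-→d12:H3  best=H3
  add 63.176.0.0/12 -> H3 at depth 12
  add 58.0.0.0/8 -> H1 at depth 8
  add 63.181.120.0/24 -> H1 at depth 24
  add 58.0.0.0/8 -> H5 at depth 8
  ? 63.181.120.96  path d0:H0→d1:-→d2:-→d3:-→d4:-→d5:-→d6:-→d7:-→d8:-→d9:-→d10:-→d11:-→d12:H3→d13:-→d14:-→d15:-→d16:-→d17:-→d18:-→d19:-→d20:-→d21:-→d22:-→d23:-→d24:H1→d25:-→d26:-→d27:H4  best=H4

== LOOKUPS ==
["H4","H4","H0","H2","H5","H4","H5","H5","H5","H3","H4"]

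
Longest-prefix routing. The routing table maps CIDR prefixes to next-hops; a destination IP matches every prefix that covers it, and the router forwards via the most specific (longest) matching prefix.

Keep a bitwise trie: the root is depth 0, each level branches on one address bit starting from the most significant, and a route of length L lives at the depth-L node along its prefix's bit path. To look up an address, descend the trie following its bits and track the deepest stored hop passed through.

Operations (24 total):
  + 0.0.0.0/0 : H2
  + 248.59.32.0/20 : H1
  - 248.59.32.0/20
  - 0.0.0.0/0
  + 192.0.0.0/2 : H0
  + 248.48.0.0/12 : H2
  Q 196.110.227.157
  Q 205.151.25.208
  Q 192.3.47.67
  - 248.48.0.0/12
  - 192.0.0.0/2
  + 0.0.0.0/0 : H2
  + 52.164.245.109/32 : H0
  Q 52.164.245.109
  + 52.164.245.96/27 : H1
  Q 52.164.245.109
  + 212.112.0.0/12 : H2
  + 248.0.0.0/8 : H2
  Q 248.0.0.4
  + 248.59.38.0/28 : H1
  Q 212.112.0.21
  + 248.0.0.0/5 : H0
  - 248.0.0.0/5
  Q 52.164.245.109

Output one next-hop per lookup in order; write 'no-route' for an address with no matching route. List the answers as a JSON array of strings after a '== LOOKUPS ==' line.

Apply in order:
  add 0.0.0.0/0 -> H2 at depth 0
  add 248.59.32.0/20 -> H1 at depth 20
  - 248.59.32.0/20 clear@20
  - 0.0.0.0/0 clear@0
  add 192.0.0.0/2 -> H0 at depth 2
  add 248.48.0.0/12 -> H2 at depth 12
  ? 196.110.227.157  path d0:-→d1:-→d2:H0  best=H0
  ? 205.151.25.208  path d0:-→d1:-→d2:H0  best=H0
  ? 192.3.47.67  path d0:-→d1:-→d2:H0  best=H0
  - 248.48.0.0/12 clear@12
  - 192.0.0.0/2 clear@2
  add 0.0.0.0/0 -> H2 at depth 0
  add 52.164.245.109/32 -> H0 at depth 32
  ? 52.164.245.109  path d0:H2→d1:-→d2:-→d3:-→d4:-→d5:-→d6:-→d7:-→d8:-→d9:-→d10:-→d11:-→d12:-→d13:-→d14:-→d15:-→d16:-→d17:-→d18:-→d19:-→d20:-→d21:-→d22:-→d23:-→d24:-→d25:-→d26:-→d27:-→d28:-→d29:-→d30:-→d31:-→d32:H0  best=H0
  add 52.164.245.96/27 -> H1 at depth 27
  ? 52.164.245.109  path d0:H2→d1:-→d2:-→d3:-→d4:-→d5:-→d6:-→d7:-→d8:-→d9:-→d10:-→d11:-→d12:-→d13:-→d14:-→d15:-→d16:-→d17:-→d18:-→d19:-→d20:-→d21:-→d22:-→d23:-→d24:-→d25:-→d26:-→d27:H1→d28:-→d29:-→d30:-→d31:-→d32:H0  best=H0
  add 212.112.0.0/12 -> H2 at depth 12
  add 248.0.0.0/8 -> H2 at depth 8
  ? 248.0.0.4  path d0:H2→d1:-→d2:-→d3:-→d4:-→d5:-→d6:-→d7:-→d8:H2→d9:-→d10:-  best=H2
  add 248.59.38.0/28 -> H1 at depth 28
  ? 212.112.0.21  path d0:H2→d1:-→d2:-→d3:-→d4:-→d5:-→d6:-→d7:-→d8:-→d9:-→d10:-→d11:-→d12:H2  best=H2
  add 248.0.0.0/5 -> H0 at depth 5
  - 248.0.0.0/5 clear@5
  ? 52.164.245.109  path d0:H2→d1:-→d2:-→d3:-→d4:-→d5:-→d6:-→d7:-→d8:-→d9:-→d10:-→d11:-→d12:-→d13:-→d14:-→d15:-→d16:-→d17:-→d18:-→d19:-→d20:-→d21:-→d22:-→d23:-→d24:-→d25:-→d26:-→d27:H1→d28:-→d29:-→d30:-→d31:-→d32:H0  best=H0

== LOOKUPS ==
["H0","H0","H0","H0","H0","H2","H2","H0"]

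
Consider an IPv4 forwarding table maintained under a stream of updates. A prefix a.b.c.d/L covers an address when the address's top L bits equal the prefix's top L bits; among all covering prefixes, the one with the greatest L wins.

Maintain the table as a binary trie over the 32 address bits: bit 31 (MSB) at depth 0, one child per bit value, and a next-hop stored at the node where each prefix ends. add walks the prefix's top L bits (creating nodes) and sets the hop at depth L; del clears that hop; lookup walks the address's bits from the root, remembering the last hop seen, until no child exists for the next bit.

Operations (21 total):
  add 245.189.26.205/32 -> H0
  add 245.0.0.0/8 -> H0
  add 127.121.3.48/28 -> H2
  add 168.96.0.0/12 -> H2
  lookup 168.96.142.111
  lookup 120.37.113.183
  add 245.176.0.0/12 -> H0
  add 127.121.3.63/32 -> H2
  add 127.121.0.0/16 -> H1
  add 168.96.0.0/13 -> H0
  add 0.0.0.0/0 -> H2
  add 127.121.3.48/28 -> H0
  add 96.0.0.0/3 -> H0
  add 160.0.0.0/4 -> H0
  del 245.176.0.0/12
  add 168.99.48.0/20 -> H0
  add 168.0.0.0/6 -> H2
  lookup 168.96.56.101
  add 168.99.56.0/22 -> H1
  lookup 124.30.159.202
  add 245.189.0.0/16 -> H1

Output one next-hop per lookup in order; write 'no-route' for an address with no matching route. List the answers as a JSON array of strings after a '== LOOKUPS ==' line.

Apply in order:
  + 245.189.26.205/32 (H0) depth=32
  + 245.0.0.0/8 (H0) depth=8
  + 127.121.3.48/28 (H2) depth=28
  + 168.96.0.0/12 (H2) depth=12
  lookup 168.96.142.111: bits 101010000110 walk d0:-→d1:-→d2:-→d3:-→d4:-→d5:-→d6:-→d7:-→d8:-→d9:-→d10:-→d11:-→d12:H2 -> H2
  lookup 120.37.113.183: bits 01111 walk d0:-→d1:-→d2:-→d3:-→d4:-→d5:- -> no-route
  + 245.176.0.0/12 (H0) depth=12
  + 127.121.3.63/32 (H2) depth=32
  + 127.121.0.0/16 (H1) depth=16
  + 168.96.0.0/13 (H0) depth=13
  + 0.0.0.0/0 (H2) depth=0
  + 127.121.3.48/28 (H0) depth=28
  + 96.0.0.0/3 (H0) depth=3
  + 160.0.0.0/4 (H0) depth=4
  del 245.176.0.0/12 (clear depth 12)
  + 168.99.48.0/20 (H0) depth=20
  + 168.0.0.0/6 (H2) depth=6
  lookup 168.96.56.101: bits 10101000011000 walk d0:H2→d1:-→d2:-→d3:-→d4:H0→d5:-→d6:H2→d7:-→d8:-→d9:-→d10:-→d11:-→d12:H2→d13:H0→d14:- -> H0
  + 168.99.56.0/22 (H1) depth=22
  lookup 124.30.159.202: bits 011111 walk d0:H2→d1:-→d2:-→d3:H0→d4:-→d5:-→d6:- -> H0
  + 245.189.0.0/16 (H1) depth=16

== LOOKUPS ==
["H2","no-route","H0","H0"]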